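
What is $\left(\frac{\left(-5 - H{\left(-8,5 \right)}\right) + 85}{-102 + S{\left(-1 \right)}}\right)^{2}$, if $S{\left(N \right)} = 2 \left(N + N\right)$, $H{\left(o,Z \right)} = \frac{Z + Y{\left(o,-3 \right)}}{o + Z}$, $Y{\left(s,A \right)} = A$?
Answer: $\frac{14641}{25281} \approx 0.57913$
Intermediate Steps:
$H{\left(o,Z \right)} = \frac{-3 + Z}{Z + o}$ ($H{\left(o,Z \right)} = \frac{Z - 3}{o + Z} = \frac{-3 + Z}{Z + o}$)
$S{\left(N \right)} = 4 N$ ($S{\left(N \right)} = 2 \cdot 2 N = 4 N$)
$\left(\frac{\left(-5 - H{\left(-8,5 \right)}\right) + 85}{-102 + S{\left(-1 \right)}}\right)^{2} = \left(\frac{\left(-5 - \frac{-3 + 5}{5 - 8}\right) + 85}{-102 + 4 \left(-1\right)}\right)^{2} = \left(\frac{\left(-5 - \frac{1}{-3} \cdot 2\right) + 85}{-102 - 4}\right)^{2} = \left(\frac{\left(-5 - \left(- \frac{1}{3}\right) 2\right) + 85}{-106}\right)^{2} = \left(\left(\left(-5 - - \frac{2}{3}\right) + 85\right) \left(- \frac{1}{106}\right)\right)^{2} = \left(\left(\left(-5 + \frac{2}{3}\right) + 85\right) \left(- \frac{1}{106}\right)\right)^{2} = \left(\left(- \frac{13}{3} + 85\right) \left(- \frac{1}{106}\right)\right)^{2} = \left(\frac{242}{3} \left(- \frac{1}{106}\right)\right)^{2} = \left(- \frac{121}{159}\right)^{2} = \frac{14641}{25281}$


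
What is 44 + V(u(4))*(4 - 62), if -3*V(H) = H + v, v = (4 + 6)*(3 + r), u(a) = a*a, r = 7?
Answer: 6860/3 ≈ 2286.7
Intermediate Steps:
u(a) = a²
v = 100 (v = (4 + 6)*(3 + 7) = 10*10 = 100)
V(H) = -100/3 - H/3 (V(H) = -(H + 100)/3 = -(100 + H)/3 = -100/3 - H/3)
44 + V(u(4))*(4 - 62) = 44 + (-100/3 - ⅓*4²)*(4 - 62) = 44 + (-100/3 - ⅓*16)*(-58) = 44 + (-100/3 - 16/3)*(-58) = 44 - 116/3*(-58) = 44 + 6728/3 = 6860/3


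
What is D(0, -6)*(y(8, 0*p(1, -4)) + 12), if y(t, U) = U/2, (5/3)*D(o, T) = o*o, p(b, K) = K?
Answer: 0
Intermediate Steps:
D(o, T) = 3*o**2/5 (D(o, T) = 3*(o*o)/5 = 3*o**2/5)
y(t, U) = U/2 (y(t, U) = U*(1/2) = U/2)
D(0, -6)*(y(8, 0*p(1, -4)) + 12) = ((3/5)*0**2)*((0*(-4))/2 + 12) = ((3/5)*0)*((1/2)*0 + 12) = 0*(0 + 12) = 0*12 = 0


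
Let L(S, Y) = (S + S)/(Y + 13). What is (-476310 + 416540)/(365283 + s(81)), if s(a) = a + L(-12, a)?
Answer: -1404595/8586048 ≈ -0.16359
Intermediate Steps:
L(S, Y) = 2*S/(13 + Y) (L(S, Y) = (2*S)/(13 + Y) = 2*S/(13 + Y))
s(a) = a - 24/(13 + a) (s(a) = a + 2*(-12)/(13 + a) = a - 24/(13 + a))
(-476310 + 416540)/(365283 + s(81)) = (-476310 + 416540)/(365283 + (-24 + 81*(13 + 81))/(13 + 81)) = -59770/(365283 + (-24 + 81*94)/94) = -59770/(365283 + (-24 + 7614)/94) = -59770/(365283 + (1/94)*7590) = -59770/(365283 + 3795/47) = -59770/17172096/47 = -59770*47/17172096 = -1404595/8586048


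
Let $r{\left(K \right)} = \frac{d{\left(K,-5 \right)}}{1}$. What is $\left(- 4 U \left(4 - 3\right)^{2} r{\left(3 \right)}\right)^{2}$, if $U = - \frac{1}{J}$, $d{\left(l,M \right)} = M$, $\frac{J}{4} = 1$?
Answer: $25$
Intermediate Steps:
$J = 4$ ($J = 4 \cdot 1 = 4$)
$U = - \frac{1}{4} \approx -0.25$
$r{\left(K \right)} = -5$ ($r{\left(K \right)} = - \frac{5}{1} = \left(-5\right) 1 = -5$)
$\left(- 4 U \left(4 - 3\right)^{2} r{\left(3 \right)}\right)^{2} = \left(- 4 \left(- \frac{\left(4 - 3\right)^{2}}{4}\right) \left(-5\right)\right)^{2} = \left(- 4 \left(- \frac{1^{2}}{4}\right) \left(-5\right)\right)^{2} = \left(- 4 \left(\left(- \frac{1}{4}\right) 1\right) \left(-5\right)\right)^{2} = \left(\left(-4\right) \left(- \frac{1}{4}\right) \left(-5\right)\right)^{2} = \left(1 \left(-5\right)\right)^{2} = \left(-5\right)^{2} = 25$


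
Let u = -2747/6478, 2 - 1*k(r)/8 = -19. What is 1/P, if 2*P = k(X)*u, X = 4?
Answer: -79/2814 ≈ -0.028074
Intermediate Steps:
k(r) = 168 (k(r) = 16 - 8*(-19) = 16 + 152 = 168)
u = -67/158 (u = -2747*1/6478 = -67/158 ≈ -0.42405)
P = -2814/79 (P = (168*(-67/158))/2 = (1/2)*(-5628/79) = -2814/79 ≈ -35.620)
1/P = 1/(-2814/79) = -79/2814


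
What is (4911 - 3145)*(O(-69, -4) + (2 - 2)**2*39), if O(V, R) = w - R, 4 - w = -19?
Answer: 47682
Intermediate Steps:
w = 23 (w = 4 - 1*(-19) = 4 + 19 = 23)
O(V, R) = 23 - R
(4911 - 3145)*(O(-69, -4) + (2 - 2)**2*39) = (4911 - 3145)*((23 - 1*(-4)) + (2 - 2)**2*39) = 1766*((23 + 4) + 0**2*39) = 1766*(27 + 0*39) = 1766*(27 + 0) = 1766*27 = 47682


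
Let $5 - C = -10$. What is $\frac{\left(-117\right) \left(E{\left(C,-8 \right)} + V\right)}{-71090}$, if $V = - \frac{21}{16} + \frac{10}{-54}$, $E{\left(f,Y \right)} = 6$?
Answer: $\frac{5057}{682464} \approx 0.0074099$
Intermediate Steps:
$C = 15$ ($C = 5 - -10 = 5 + 10 = 15$)
$V = - \frac{647}{432}$ ($V = \left(-21\right) \frac{1}{16} + 10 \left(- \frac{1}{54}\right) = - \frac{21}{16} - \frac{5}{27} = - \frac{647}{432} \approx -1.4977$)
$\frac{\left(-117\right) \left(E{\left(C,-8 \right)} + V\right)}{-71090} = \frac{\left(-117\right) \left(6 - \frac{647}{432}\right)}{-71090} = \left(-117\right) \frac{1945}{432} \left(- \frac{1}{71090}\right) = \left(- \frac{25285}{48}\right) \left(- \frac{1}{71090}\right) = \frac{5057}{682464}$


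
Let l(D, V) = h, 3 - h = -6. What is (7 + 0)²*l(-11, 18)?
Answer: 441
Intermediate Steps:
h = 9 (h = 3 - 1*(-6) = 3 + 6 = 9)
l(D, V) = 9
(7 + 0)²*l(-11, 18) = (7 + 0)²*9 = 7²*9 = 49*9 = 441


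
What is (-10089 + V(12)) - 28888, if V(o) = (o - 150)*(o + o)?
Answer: -42289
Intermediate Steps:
V(o) = 2*o*(-150 + o) (V(o) = (-150 + o)*(2*o) = 2*o*(-150 + o))
(-10089 + V(12)) - 28888 = (-10089 + 2*12*(-150 + 12)) - 28888 = (-10089 + 2*12*(-138)) - 28888 = (-10089 - 3312) - 28888 = -13401 - 28888 = -42289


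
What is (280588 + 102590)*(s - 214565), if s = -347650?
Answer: -215428419270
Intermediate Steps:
(280588 + 102590)*(s - 214565) = (280588 + 102590)*(-347650 - 214565) = 383178*(-562215) = -215428419270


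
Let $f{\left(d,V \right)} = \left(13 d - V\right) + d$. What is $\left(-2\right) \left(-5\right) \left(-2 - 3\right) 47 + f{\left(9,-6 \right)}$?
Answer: $-2218$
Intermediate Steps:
$f{\left(d,V \right)} = - V + 14 d$ ($f{\left(d,V \right)} = \left(- V + 13 d\right) + d = - V + 14 d$)
$\left(-2\right) \left(-5\right) \left(-2 - 3\right) 47 + f{\left(9,-6 \right)} = \left(-2\right) \left(-5\right) \left(-2 - 3\right) 47 + \left(\left(-1\right) \left(-6\right) + 14 \cdot 9\right) = 10 \left(-5\right) 47 + \left(6 + 126\right) = \left(-50\right) 47 + 132 = -2350 + 132 = -2218$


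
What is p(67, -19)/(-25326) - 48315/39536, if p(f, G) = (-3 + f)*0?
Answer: -48315/39536 ≈ -1.2221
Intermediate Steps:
p(f, G) = 0
p(67, -19)/(-25326) - 48315/39536 = 0/(-25326) - 48315/39536 = 0*(-1/25326) - 48315*1/39536 = 0 - 48315/39536 = -48315/39536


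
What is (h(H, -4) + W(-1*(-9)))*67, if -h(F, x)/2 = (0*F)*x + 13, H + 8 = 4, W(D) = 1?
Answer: -1675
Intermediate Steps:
H = -4 (H = -8 + 4 = -4)
h(F, x) = -26 (h(F, x) = -2*((0*F)*x + 13) = -2*(0*x + 13) = -2*(0 + 13) = -2*13 = -26)
(h(H, -4) + W(-1*(-9)))*67 = (-26 + 1)*67 = -25*67 = -1675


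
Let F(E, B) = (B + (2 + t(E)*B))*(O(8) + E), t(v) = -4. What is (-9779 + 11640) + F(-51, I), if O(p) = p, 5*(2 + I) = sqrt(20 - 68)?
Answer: 1517 + 516*I*sqrt(3)/5 ≈ 1517.0 + 178.75*I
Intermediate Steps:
I = -2 + 4*I*sqrt(3)/5 (I = -2 + sqrt(20 - 68)/5 = -2 + sqrt(-48)/5 = -2 + (4*I*sqrt(3))/5 = -2 + 4*I*sqrt(3)/5 ≈ -2.0 + 1.3856*I)
F(E, B) = (2 - 3*B)*(8 + E) (F(E, B) = (B + (2 - 4*B))*(8 + E) = (2 - 3*B)*(8 + E))
(-9779 + 11640) + F(-51, I) = (-9779 + 11640) + (16 - 24*(-2 + 4*I*sqrt(3)/5) + 2*(-51) - 3*(-2 + 4*I*sqrt(3)/5)*(-51)) = 1861 + (16 + (48 - 96*I*sqrt(3)/5) - 102 + (-306 + 612*I*sqrt(3)/5)) = 1861 + (-344 + 516*I*sqrt(3)/5) = 1517 + 516*I*sqrt(3)/5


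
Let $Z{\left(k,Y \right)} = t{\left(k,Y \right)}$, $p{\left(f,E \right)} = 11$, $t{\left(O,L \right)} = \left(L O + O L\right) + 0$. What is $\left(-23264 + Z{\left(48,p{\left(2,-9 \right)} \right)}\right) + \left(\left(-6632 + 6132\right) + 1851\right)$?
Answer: $-20857$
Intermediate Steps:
$t{\left(O,L \right)} = 2 L O$ ($t{\left(O,L \right)} = \left(L O + L O\right) + 0 = 2 L O + 0 = 2 L O$)
$Z{\left(k,Y \right)} = 2 Y k$
$\left(-23264 + Z{\left(48,p{\left(2,-9 \right)} \right)}\right) + \left(\left(-6632 + 6132\right) + 1851\right) = \left(-23264 + 2 \cdot 11 \cdot 48\right) + \left(\left(-6632 + 6132\right) + 1851\right) = \left(-23264 + 1056\right) + \left(-500 + 1851\right) = -22208 + 1351 = -20857$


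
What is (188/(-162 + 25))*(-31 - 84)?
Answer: 21620/137 ≈ 157.81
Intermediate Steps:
(188/(-162 + 25))*(-31 - 84) = (188/(-137))*(-115) = -1/137*188*(-115) = -188/137*(-115) = 21620/137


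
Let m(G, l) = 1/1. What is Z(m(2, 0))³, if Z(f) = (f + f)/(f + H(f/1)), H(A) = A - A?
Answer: 8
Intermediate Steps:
H(A) = 0
m(G, l) = 1 (m(G, l) = 1*1 = 1)
Z(f) = 2 (Z(f) = (f + f)/(f + 0) = (2*f)/f = 2)
Z(m(2, 0))³ = 2³ = 8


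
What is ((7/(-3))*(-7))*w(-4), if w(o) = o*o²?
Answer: -3136/3 ≈ -1045.3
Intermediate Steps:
w(o) = o³
((7/(-3))*(-7))*w(-4) = ((7/(-3))*(-7))*(-4)³ = ((7*(-⅓))*(-7))*(-64) = -7/3*(-7)*(-64) = (49/3)*(-64) = -3136/3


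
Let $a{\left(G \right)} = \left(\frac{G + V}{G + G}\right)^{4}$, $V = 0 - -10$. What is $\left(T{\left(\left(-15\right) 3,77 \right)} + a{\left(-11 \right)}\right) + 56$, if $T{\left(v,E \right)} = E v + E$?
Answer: $- \frac{780540991}{234256} \approx -3332.0$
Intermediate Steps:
$V = 10$ ($V = 0 + 10 = 10$)
$T{\left(v,E \right)} = E + E v$
$a{\left(G \right)} = \frac{\left(10 + G\right)^{4}}{16 G^{4}}$ ($a{\left(G \right)} = \left(\frac{G + 10}{G + G}\right)^{4} = \left(\frac{10 + G}{2 G}\right)^{4} = \frac{\left(10 + G\right)^{4}}{16 G^{4}}$)
$\left(T{\left(\left(-15\right) 3,77 \right)} + a{\left(-11 \right)}\right) + 56 = \left(77 \left(1 - 45\right) + \frac{\left(10 - 11\right)^{4}}{16 \cdot 14641}\right) + 56 = \left(77 \left(1 - 45\right) + \frac{1}{16} \cdot \frac{1}{14641} \left(-1\right)^{4}\right) + 56 = \left(77 \left(-44\right) + \frac{1}{16} \cdot \frac{1}{14641} \cdot 1\right) + 56 = \left(-3388 + \frac{1}{234256}\right) + 56 = - \frac{793659327}{234256} + 56 = - \frac{780540991}{234256}$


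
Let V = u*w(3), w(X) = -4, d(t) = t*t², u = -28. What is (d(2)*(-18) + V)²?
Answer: 1024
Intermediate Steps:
d(t) = t³
V = 112 (V = -28*(-4) = 112)
(d(2)*(-18) + V)² = (2³*(-18) + 112)² = (8*(-18) + 112)² = (-144 + 112)² = (-32)² = 1024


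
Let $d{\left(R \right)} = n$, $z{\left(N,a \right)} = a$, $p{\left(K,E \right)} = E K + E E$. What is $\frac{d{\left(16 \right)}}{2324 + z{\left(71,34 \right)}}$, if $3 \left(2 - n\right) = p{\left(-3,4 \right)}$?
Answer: $\frac{1}{3537} \approx 0.00028273$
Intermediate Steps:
$p{\left(K,E \right)} = E^{2} + E K$ ($p{\left(K,E \right)} = E K + E^{2} = E^{2} + E K$)
$n = \frac{2}{3}$ ($n = 2 - \frac{4 \left(4 - 3\right)}{3} = 2 - \frac{4 \cdot 1}{3} = 2 - \frac{4}{3} = \frac{2}{3} \approx 0.66667$)
$d{\left(R \right)} = \frac{2}{3}$
$\frac{d{\left(16 \right)}}{2324 + z{\left(71,34 \right)}} = \frac{2}{3 \left(2324 + 34\right)} = \frac{2}{3 \cdot 2358} = \frac{2}{3} \cdot \frac{1}{2358} = \frac{1}{3537}$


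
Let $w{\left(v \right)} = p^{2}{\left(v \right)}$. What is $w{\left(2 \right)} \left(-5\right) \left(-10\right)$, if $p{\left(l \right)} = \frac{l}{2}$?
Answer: $50$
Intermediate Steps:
$p{\left(l \right)} = \frac{l}{2}$ ($p{\left(l \right)} = l \frac{1}{2} = \frac{l}{2}$)
$w{\left(v \right)} = \frac{v^{2}}{4}$ ($w{\left(v \right)} = \left(\frac{v}{2}\right)^{2} = \frac{v^{2}}{4}$)
$w{\left(2 \right)} \left(-5\right) \left(-10\right) = \frac{2^{2}}{4} \left(-5\right) \left(-10\right) = \frac{1}{4} \cdot 4 \left(-5\right) \left(-10\right) = 1 \left(-5\right) \left(-10\right) = \left(-5\right) \left(-10\right) = 50$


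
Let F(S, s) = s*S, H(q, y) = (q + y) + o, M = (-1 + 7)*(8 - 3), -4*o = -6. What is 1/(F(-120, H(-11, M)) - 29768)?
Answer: -1/32228 ≈ -3.1029e-5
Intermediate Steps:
o = 3/2 (o = -¼*(-6) = 3/2 ≈ 1.5000)
M = 30 (M = 6*5 = 30)
H(q, y) = 3/2 + q + y (H(q, y) = (q + y) + 3/2 = 3/2 + q + y)
F(S, s) = S*s
1/(F(-120, H(-11, M)) - 29768) = 1/(-120*(3/2 - 11 + 30) - 29768) = 1/(-120*41/2 - 29768) = 1/(-2460 - 29768) = 1/(-32228) = -1/32228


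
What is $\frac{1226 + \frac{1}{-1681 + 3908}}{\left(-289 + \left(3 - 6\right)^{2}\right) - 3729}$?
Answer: $- \frac{2730303}{8928043} \approx -0.30581$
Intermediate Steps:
$\frac{1226 + \frac{1}{-1681 + 3908}}{\left(-289 + \left(3 - 6\right)^{2}\right) - 3729} = \frac{1226 + \frac{1}{2227}}{\left(-289 + \left(-3\right)^{2}\right) - 3729} = \frac{1226 + \frac{1}{2227}}{\left(-289 + 9\right) - 3729} = \frac{2730303}{2227 \left(-280 - 3729\right)} = \frac{2730303}{2227 \left(-4009\right)} = \frac{2730303}{2227} \left(- \frac{1}{4009}\right) = - \frac{2730303}{8928043}$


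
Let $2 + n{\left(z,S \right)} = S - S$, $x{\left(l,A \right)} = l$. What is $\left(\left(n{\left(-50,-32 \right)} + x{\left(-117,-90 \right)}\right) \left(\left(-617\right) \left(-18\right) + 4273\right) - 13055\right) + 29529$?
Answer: $-1813627$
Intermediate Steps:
$n{\left(z,S \right)} = -2$ ($n{\left(z,S \right)} = -2 + \left(S - S\right) = -2 + 0 = -2$)
$\left(\left(n{\left(-50,-32 \right)} + x{\left(-117,-90 \right)}\right) \left(\left(-617\right) \left(-18\right) + 4273\right) - 13055\right) + 29529 = \left(\left(-2 - 117\right) \left(\left(-617\right) \left(-18\right) + 4273\right) - 13055\right) + 29529 = \left(- 119 \left(11106 + 4273\right) - 13055\right) + 29529 = \left(\left(-119\right) 15379 - 13055\right) + 29529 = \left(-1830101 - 13055\right) + 29529 = -1843156 + 29529 = -1813627$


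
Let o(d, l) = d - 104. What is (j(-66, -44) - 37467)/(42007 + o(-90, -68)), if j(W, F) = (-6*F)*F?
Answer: -49083/41813 ≈ -1.1739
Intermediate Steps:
o(d, l) = -104 + d
j(W, F) = -6*F²
(j(-66, -44) - 37467)/(42007 + o(-90, -68)) = (-6*(-44)² - 37467)/(42007 + (-104 - 90)) = (-6*1936 - 37467)/(42007 - 194) = (-11616 - 37467)/41813 = -49083*1/41813 = -49083/41813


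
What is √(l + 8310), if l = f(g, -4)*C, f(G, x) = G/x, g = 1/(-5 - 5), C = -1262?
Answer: √827845/10 ≈ 90.986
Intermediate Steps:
g = -⅒ (g = 1/(-10) = -⅒ ≈ -0.10000)
l = -631/20 (l = -⅒/(-4)*(-1262) = -⅒*(-¼)*(-1262) = (1/40)*(-1262) = -631/20 ≈ -31.550)
√(l + 8310) = √(-631/20 + 8310) = √(165569/20) = √827845/10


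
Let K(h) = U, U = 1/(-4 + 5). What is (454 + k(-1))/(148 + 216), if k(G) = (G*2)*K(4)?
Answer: 113/91 ≈ 1.2418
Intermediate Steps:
U = 1 (U = 1/1 = 1)
K(h) = 1
k(G) = 2*G (k(G) = (G*2)*1 = (2*G)*1 = 2*G)
(454 + k(-1))/(148 + 216) = (454 + 2*(-1))/(148 + 216) = (454 - 2)/364 = 452*(1/364) = 113/91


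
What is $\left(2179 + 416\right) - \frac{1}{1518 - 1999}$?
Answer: $\frac{1248196}{481} \approx 2595.0$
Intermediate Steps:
$\left(2179 + 416\right) - \frac{1}{1518 - 1999} = 2595 - \frac{1}{-481} = 2595 - - \frac{1}{481} = 2595 + \frac{1}{481} = \frac{1248196}{481}$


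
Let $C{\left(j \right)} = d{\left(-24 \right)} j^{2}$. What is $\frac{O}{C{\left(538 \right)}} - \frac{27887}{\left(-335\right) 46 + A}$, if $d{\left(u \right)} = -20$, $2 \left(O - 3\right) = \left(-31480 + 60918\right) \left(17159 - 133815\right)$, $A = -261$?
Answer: $\frac{27069476444091}{90717538480} \approx 298.39$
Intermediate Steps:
$O = -1717059661$ ($O = 3 + \frac{\left(-31480 + 60918\right) \left(17159 - 133815\right)}{2} = 3 + \frac{29438 \left(-116656\right)}{2} = 3 + \frac{1}{2} \left(-3434119328\right) = 3 - 1717059664 = -1717059661$)
$C{\left(j \right)} = - 20 j^{2}$
$\frac{O}{C{\left(538 \right)}} - \frac{27887}{\left(-335\right) 46 + A} = - \frac{1717059661}{\left(-20\right) 538^{2}} - \frac{27887}{\left(-335\right) 46 - 261} = - \frac{1717059661}{\left(-20\right) 289444} - \frac{27887}{-15410 - 261} = - \frac{1717059661}{-5788880} - \frac{27887}{-15671} = \left(-1717059661\right) \left(- \frac{1}{5788880}\right) - - \frac{27887}{15671} = \frac{1717059661}{5788880} + \frac{27887}{15671} = \frac{27069476444091}{90717538480}$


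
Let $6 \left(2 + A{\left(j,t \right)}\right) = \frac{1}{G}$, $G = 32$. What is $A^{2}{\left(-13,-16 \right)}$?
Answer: $\frac{146689}{36864} \approx 3.9792$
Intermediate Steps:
$A{\left(j,t \right)} = - \frac{383}{192}$ ($A{\left(j,t \right)} = -2 + \frac{1}{6 \cdot 32} = -2 + \frac{1}{6} \cdot \frac{1}{32} = -2 + \frac{1}{192} = - \frac{383}{192}$)
$A^{2}{\left(-13,-16 \right)} = \left(- \frac{383}{192}\right)^{2} = \frac{146689}{36864}$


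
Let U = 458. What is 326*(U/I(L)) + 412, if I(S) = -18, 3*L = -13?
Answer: -70946/9 ≈ -7882.9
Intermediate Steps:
L = -13/3 (L = (⅓)*(-13) = -13/3 ≈ -4.3333)
326*(U/I(L)) + 412 = 326*(458/(-18)) + 412 = 326*(458*(-1/18)) + 412 = 326*(-229/9) + 412 = -74654/9 + 412 = -70946/9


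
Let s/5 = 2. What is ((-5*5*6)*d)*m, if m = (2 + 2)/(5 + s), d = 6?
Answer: -240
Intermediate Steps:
s = 10 (s = 5*2 = 10)
m = 4/15 (m = (2 + 2)/(5 + 10) = 4/15 ≈ 0.26667)
((-5*5*6)*d)*m = ((-5*5*6)*6)*(4/15) = (-25*6*6)*(4/15) = -150*6*(4/15) = -900*4/15 = -240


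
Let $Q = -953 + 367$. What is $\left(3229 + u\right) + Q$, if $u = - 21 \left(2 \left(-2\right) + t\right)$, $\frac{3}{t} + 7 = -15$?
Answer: $\frac{60057}{22} \approx 2729.9$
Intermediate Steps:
$Q = -586$
$t = - \frac{3}{22}$ ($t = \frac{3}{-7 - 15} = \frac{3}{-22} = 3 \left(- \frac{1}{22}\right) = - \frac{3}{22} \approx -0.13636$)
$u = \frac{1911}{22}$ ($u = - 21 \left(2 \left(-2\right) - \frac{3}{22}\right) = - 21 \left(-4 - \frac{3}{22}\right) = \left(-21\right) \left(- \frac{91}{22}\right) = \frac{1911}{22} \approx 86.864$)
$\left(3229 + u\right) + Q = \left(3229 + \frac{1911}{22}\right) - 586 = \frac{72949}{22} - 586 = \frac{60057}{22}$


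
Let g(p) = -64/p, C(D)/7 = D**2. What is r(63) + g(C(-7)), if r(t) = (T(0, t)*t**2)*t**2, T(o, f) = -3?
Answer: -16209796933/343 ≈ -4.7259e+7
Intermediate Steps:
C(D) = 7*D**2
r(t) = -3*t**4 (r(t) = (-3*t**2)*t**2 = -3*t**4)
r(63) + g(C(-7)) = -3*63**4 - 64/(7*(-7)**2) = -3*15752961 - 64/(7*49) = -47258883 - 64/343 = -16209796933/343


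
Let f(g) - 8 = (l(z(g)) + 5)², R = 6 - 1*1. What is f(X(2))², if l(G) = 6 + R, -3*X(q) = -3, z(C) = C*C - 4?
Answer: 69696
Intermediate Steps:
z(C) = -4 + C² (z(C) = C² - 4 = -4 + C²)
X(q) = 1 (X(q) = -⅓*(-3) = 1)
R = 5 (R = 6 - 1 = 5)
l(G) = 11 (l(G) = 6 + 5 = 11)
f(g) = 264 (f(g) = 8 + (11 + 5)² = 8 + 16² = 8 + 256 = 264)
f(X(2))² = 264² = 69696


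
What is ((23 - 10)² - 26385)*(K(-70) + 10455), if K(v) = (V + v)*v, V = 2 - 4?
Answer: -406216920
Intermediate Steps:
V = -2
K(v) = v*(-2 + v) (K(v) = (-2 + v)*v = v*(-2 + v))
((23 - 10)² - 26385)*(K(-70) + 10455) = ((23 - 10)² - 26385)*(-70*(-2 - 70) + 10455) = (13² - 26385)*(-70*(-72) + 10455) = (169 - 26385)*(5040 + 10455) = -26216*15495 = -406216920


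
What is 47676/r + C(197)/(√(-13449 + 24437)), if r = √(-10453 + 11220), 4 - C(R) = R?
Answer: -193*√2747/5494 + 47676*√767/767 ≈ 1719.6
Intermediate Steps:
C(R) = 4 - R
r = √767 ≈ 27.695
47676/r + C(197)/(√(-13449 + 24437)) = 47676/(√767) + (4 - 1*197)/(√(-13449 + 24437)) = 47676*(√767/767) + (4 - 197)/(√10988) = 47676*√767/767 - 193*√2747/5494 = -193*√2747/5494 + 47676*√767/767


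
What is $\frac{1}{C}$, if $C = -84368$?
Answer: $- \frac{1}{84368} \approx -1.1853 \cdot 10^{-5}$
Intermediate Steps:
$\frac{1}{C} = \frac{1}{-84368} = - \frac{1}{84368}$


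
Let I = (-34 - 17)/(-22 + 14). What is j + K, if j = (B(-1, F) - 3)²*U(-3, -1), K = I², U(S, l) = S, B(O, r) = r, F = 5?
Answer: 1833/64 ≈ 28.641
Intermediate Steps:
I = 51/8 (I = -51/(-8) = -51*(-⅛) = 51/8 ≈ 6.3750)
K = 2601/64 (K = (51/8)² = 2601/64 ≈ 40.641)
j = -12 (j = (5 - 3)²*(-3) = 2²*(-3) = 4*(-3) = -12)
j + K = -12 + 2601/64 = 1833/64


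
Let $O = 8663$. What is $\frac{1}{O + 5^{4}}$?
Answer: $\frac{1}{9288} \approx 0.00010767$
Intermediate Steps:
$\frac{1}{O + 5^{4}} = \frac{1}{8663 + 5^{4}} = \frac{1}{8663 + 625} = \frac{1}{9288}$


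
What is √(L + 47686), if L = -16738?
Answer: 2*√7737 ≈ 175.92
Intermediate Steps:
√(L + 47686) = √(-16738 + 47686) = √30948 = 2*√7737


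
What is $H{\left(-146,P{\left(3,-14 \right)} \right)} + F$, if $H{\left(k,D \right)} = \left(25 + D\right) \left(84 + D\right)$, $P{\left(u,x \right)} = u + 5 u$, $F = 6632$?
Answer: $11018$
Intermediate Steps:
$P{\left(u,x \right)} = 6 u$
$H{\left(-146,P{\left(3,-14 \right)} \right)} + F = \left(2100 + \left(6 \cdot 3\right)^{2} + 109 \cdot 6 \cdot 3\right) + 6632 = \left(2100 + 18^{2} + 109 \cdot 18\right) + 6632 = \left(2100 + 324 + 1962\right) + 6632 = 4386 + 6632 = 11018$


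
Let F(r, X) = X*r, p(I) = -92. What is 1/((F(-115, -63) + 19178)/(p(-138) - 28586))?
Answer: -28678/26423 ≈ -1.0853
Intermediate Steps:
1/((F(-115, -63) + 19178)/(p(-138) - 28586)) = 1/((-63*(-115) + 19178)/(-92 - 28586)) = 1/((7245 + 19178)/(-28678)) = 1/(26423*(-1/28678)) = 1/(-26423/28678) = -28678/26423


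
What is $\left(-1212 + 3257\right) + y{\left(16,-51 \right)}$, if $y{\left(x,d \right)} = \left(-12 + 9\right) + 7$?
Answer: $2049$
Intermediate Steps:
$y{\left(x,d \right)} = 4$ ($y{\left(x,d \right)} = -3 + 7 = 4$)
$\left(-1212 + 3257\right) + y{\left(16,-51 \right)} = \left(-1212 + 3257\right) + 4 = 2045 + 4 = 2049$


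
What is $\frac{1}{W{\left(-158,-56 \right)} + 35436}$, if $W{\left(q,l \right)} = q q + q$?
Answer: $\frac{1}{60242} \approx 1.66 \cdot 10^{-5}$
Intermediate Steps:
$W{\left(q,l \right)} = q + q^{2}$ ($W{\left(q,l \right)} = q^{2} + q = q + q^{2}$)
$\frac{1}{W{\left(-158,-56 \right)} + 35436} = \frac{1}{- 158 \left(1 - 158\right) + 35436} = \frac{1}{\left(-158\right) \left(-157\right) + 35436} = \frac{1}{24806 + 35436} = \frac{1}{60242}$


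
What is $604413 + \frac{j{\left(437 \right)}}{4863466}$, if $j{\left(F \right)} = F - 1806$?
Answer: $\frac{2939542074089}{4863466} \approx 6.0441 \cdot 10^{5}$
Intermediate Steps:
$j{\left(F \right)} = -1806 + F$
$604413 + \frac{j{\left(437 \right)}}{4863466} = 604413 + \frac{-1806 + 437}{4863466} = 604413 - \frac{1369}{4863466} = \frac{2939542074089}{4863466}$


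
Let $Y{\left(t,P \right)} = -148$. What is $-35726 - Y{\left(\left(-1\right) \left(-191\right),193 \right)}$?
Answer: $-35578$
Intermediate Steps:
$-35726 - Y{\left(\left(-1\right) \left(-191\right),193 \right)} = -35726 - -148 = -35726 + 148 = -35578$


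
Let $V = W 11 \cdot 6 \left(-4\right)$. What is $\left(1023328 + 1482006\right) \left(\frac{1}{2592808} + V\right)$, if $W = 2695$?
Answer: $- \frac{2310833692471332613}{1296404} \approx -1.7825 \cdot 10^{12}$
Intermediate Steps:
$V = -711480$ ($V = 2695 \cdot 11 \cdot 6 \left(-4\right) = 2695 \cdot 66 \left(-4\right) = 2695 \left(-264\right) = -711480$)
$\left(1023328 + 1482006\right) \left(\frac{1}{2592808} + V\right) = \left(1023328 + 1482006\right) \left(\frac{1}{2592808} - 711480\right) = 2505334 \left(\frac{1}{2592808} - 711480\right) = 2505334 \left(- \frac{1844731035839}{2592808}\right) = - \frac{2310833692471332613}{1296404}$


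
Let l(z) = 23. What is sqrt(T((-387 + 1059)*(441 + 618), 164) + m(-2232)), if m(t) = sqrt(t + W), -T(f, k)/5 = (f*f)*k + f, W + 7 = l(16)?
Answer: sqrt(-415283161799520 + 2*I*sqrt(554)) ≈ 0.e-6 + 2.0378e+7*I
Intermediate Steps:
W = 16 (W = -7 + 23 = 16)
T(f, k) = -5*f - 5*k*f**2 (T(f, k) = -5*((f*f)*k + f) = -5*(f**2*k + f) = -5*(k*f**2 + f) = -5*(f + k*f**2) = -5*f - 5*k*f**2)
m(t) = sqrt(16 + t) (m(t) = sqrt(t + 16) = sqrt(16 + t))
sqrt(T((-387 + 1059)*(441 + 618), 164) + m(-2232)) = sqrt(-5*(-387 + 1059)*(441 + 618)*(1 + ((-387 + 1059)*(441 + 618))*164) + sqrt(16 - 2232)) = sqrt(-5*672*1059*(1 + (672*1059)*164) + sqrt(-2216)) = sqrt(-5*711648*(1 + 711648*164) + 2*I*sqrt(554)) = sqrt(-5*711648*(1 + 116710272) + 2*I*sqrt(554)) = sqrt(-5*711648*116710273 + 2*I*sqrt(554)) = sqrt(-415283161799520 + 2*I*sqrt(554))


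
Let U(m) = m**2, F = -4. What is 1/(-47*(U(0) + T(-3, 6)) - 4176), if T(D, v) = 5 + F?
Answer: -1/4223 ≈ -0.00023680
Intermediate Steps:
T(D, v) = 1 (T(D, v) = 5 - 4 = 1)
1/(-47*(U(0) + T(-3, 6)) - 4176) = 1/(-47*(0**2 + 1) - 4176) = 1/(-47*(0 + 1) - 4176) = 1/(-47*1 - 4176) = 1/(-47 - 4176) = 1/(-4223) = -1/4223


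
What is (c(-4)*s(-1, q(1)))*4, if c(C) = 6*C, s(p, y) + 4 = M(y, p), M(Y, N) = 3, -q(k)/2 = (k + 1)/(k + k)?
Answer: 96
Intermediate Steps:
q(k) = -(1 + k)/k (q(k) = -2*(k + 1)/(k + k) = -2*(1 + k)/(2*k) = -2*(1 + k)*1/(2*k) = -(1 + k)/k)
s(p, y) = -1 (s(p, y) = -4 + 3 = -1)
(c(-4)*s(-1, q(1)))*4 = ((6*(-4))*(-1))*4 = -24*(-1)*4 = 24*4 = 96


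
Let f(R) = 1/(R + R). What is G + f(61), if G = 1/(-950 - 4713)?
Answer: 5541/690886 ≈ 0.0080201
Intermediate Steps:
f(R) = 1/(2*R)
G = -1/5663 (G = 1/(-5663) = -1/5663 ≈ -0.00017658)
G + f(61) = -1/5663 + (½)/61 = -1/5663 + (½)*(1/61) = -1/5663 + 1/122 = 5541/690886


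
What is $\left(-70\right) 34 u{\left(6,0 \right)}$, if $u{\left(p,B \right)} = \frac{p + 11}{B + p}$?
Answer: $- \frac{20230}{3} \approx -6743.3$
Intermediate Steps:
$u{\left(p,B \right)} = \frac{11 + p}{B + p}$
$\left(-70\right) 34 u{\left(6,0 \right)} = \left(-70\right) 34 \frac{11 + 6}{0 + 6} = - 2380 \cdot \frac{1}{6} \cdot 17 = \left(-2380\right) \frac{17}{6} = - \frac{20230}{3}$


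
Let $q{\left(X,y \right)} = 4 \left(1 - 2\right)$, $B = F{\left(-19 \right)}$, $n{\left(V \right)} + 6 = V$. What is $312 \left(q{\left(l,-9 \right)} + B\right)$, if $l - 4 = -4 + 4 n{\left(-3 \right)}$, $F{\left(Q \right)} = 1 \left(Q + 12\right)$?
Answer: $-3432$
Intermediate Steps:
$n{\left(V \right)} = -6 + V$
$F{\left(Q \right)} = 12 + Q$ ($F{\left(Q \right)} = 1 \left(12 + Q\right) = 12 + Q$)
$B = -7$ ($B = 12 - 19 = -7$)
$l = -36$ ($l = 4 + \left(-4 + 4 \left(-6 - 3\right)\right) = 4 + \left(-4 + 4 \left(-9\right)\right) = 4 - 40 = -36$)
$q{\left(X,y \right)} = -4$ ($q{\left(X,y \right)} = 4 \left(-1\right) = -4$)
$312 \left(q{\left(l,-9 \right)} + B\right) = 312 \left(-4 - 7\right) = 312 \left(-11\right) = -3432$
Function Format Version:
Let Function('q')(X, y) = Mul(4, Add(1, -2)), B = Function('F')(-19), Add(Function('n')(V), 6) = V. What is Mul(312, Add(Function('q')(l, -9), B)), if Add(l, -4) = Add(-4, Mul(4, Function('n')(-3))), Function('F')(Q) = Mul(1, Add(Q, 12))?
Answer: -3432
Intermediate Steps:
Function('n')(V) = Add(-6, V)
Function('F')(Q) = Add(12, Q) (Function('F')(Q) = Mul(1, Add(12, Q)) = Add(12, Q))
B = -7 (B = Add(12, -19) = -7)
l = -36 (l = Add(4, Add(-4, Mul(4, Add(-6, -3)))) = Add(4, Add(-4, Mul(4, -9))) = Add(4, Add(-4, -36)) = Add(4, -40) = -36)
Function('q')(X, y) = -4 (Function('q')(X, y) = Mul(4, -1) = -4)
Mul(312, Add(Function('q')(l, -9), B)) = Mul(312, Add(-4, -7)) = Mul(312, -11) = -3432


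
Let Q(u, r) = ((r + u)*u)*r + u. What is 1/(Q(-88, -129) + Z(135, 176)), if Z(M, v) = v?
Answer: -1/2463296 ≈ -4.0596e-7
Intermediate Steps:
Q(u, r) = u + r*u*(r + u) (Q(u, r) = (u*(r + u))*r + u = r*u*(r + u) + u = u + r*u*(r + u))
1/(Q(-88, -129) + Z(135, 176)) = 1/(-88*(1 + (-129)² - 129*(-88)) + 176) = 1/(-88*(1 + 16641 + 11352) + 176) = 1/(-88*27994 + 176) = 1/(-2463472 + 176) = 1/(-2463296) = -1/2463296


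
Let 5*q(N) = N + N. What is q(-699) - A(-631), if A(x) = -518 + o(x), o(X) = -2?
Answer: 1202/5 ≈ 240.40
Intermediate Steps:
q(N) = 2*N/5 (q(N) = (N + N)/5 = (2*N)/5 = 2*N/5)
A(x) = -520 (A(x) = -518 - 2 = -520)
q(-699) - A(-631) = (2/5)*(-699) - 1*(-520) = -1398/5 + 520 = 1202/5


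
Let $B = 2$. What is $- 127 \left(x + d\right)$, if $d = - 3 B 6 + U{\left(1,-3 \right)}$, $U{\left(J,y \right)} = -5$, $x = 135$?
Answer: $-11938$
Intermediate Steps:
$d = -41$ ($d = \left(-3\right) 2 \cdot 6 - 5 = \left(-6\right) 6 - 5 = -36 - 5 = -41$)
$- 127 \left(x + d\right) = - 127 \left(135 - 41\right) = \left(-127\right) 94 = -11938$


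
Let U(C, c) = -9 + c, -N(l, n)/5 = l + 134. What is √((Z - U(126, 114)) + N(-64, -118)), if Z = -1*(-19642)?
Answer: √19187 ≈ 138.52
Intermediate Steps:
N(l, n) = -670 - 5*l (N(l, n) = -5*(l + 134) = -5*(134 + l) = -670 - 5*l)
Z = 19642
√((Z - U(126, 114)) + N(-64, -118)) = √((19642 - (-9 + 114)) + (-670 - 5*(-64))) = √((19642 - 1*105) + (-670 + 320)) = √((19642 - 105) - 350) = √(19537 - 350) = √19187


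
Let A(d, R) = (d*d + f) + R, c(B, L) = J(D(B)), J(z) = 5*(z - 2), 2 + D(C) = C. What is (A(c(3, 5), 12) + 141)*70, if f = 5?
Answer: 12810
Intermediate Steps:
D(C) = -2 + C
J(z) = -10 + 5*z (J(z) = 5*(-2 + z) = -10 + 5*z)
c(B, L) = -20 + 5*B (c(B, L) = -10 + 5*(-2 + B) = -10 + (-10 + 5*B) = -20 + 5*B)
A(d, R) = 5 + R + d² (A(d, R) = (d*d + 5) + R = (d² + 5) + R = (5 + d²) + R = 5 + R + d²)
(A(c(3, 5), 12) + 141)*70 = ((5 + 12 + (-20 + 5*3)²) + 141)*70 = ((5 + 12 + (-20 + 15)²) + 141)*70 = ((5 + 12 + (-5)²) + 141)*70 = ((5 + 12 + 25) + 141)*70 = (42 + 141)*70 = 183*70 = 12810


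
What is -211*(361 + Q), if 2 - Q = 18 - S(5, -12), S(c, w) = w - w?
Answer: -72795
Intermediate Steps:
S(c, w) = 0
Q = -16 (Q = 2 - (18 - 1*0) = 2 - (18 + 0) = 2 - 1*18 = 2 - 18 = -16)
-211*(361 + Q) = -211*(361 - 16) = -211*345 = -72795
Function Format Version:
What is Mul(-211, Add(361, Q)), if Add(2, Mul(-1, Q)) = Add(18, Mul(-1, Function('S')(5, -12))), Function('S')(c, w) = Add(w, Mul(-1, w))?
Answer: -72795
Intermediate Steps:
Function('S')(c, w) = 0
Q = -16 (Q = Add(2, Mul(-1, Add(18, Mul(-1, 0)))) = Add(2, Mul(-1, Add(18, 0))) = Add(2, Mul(-1, 18)) = Add(2, -18) = -16)
Mul(-211, Add(361, Q)) = Mul(-211, Add(361, -16)) = Mul(-211, 345) = -72795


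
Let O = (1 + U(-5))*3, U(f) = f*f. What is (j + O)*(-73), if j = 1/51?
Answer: -290467/51 ≈ -5695.4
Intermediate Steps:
U(f) = f²
j = 1/51 ≈ 0.019608
O = 78 (O = (1 + (-5)²)*3 = (1 + 25)*3 = 26*3 = 78)
(j + O)*(-73) = (1/51 + 78)*(-73) = (3979/51)*(-73) = -290467/51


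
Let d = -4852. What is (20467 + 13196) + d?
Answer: 28811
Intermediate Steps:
(20467 + 13196) + d = (20467 + 13196) - 4852 = 33663 - 4852 = 28811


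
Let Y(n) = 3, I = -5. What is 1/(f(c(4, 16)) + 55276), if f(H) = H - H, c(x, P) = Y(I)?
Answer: 1/55276 ≈ 1.8091e-5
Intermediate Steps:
c(x, P) = 3
f(H) = 0
1/(f(c(4, 16)) + 55276) = 1/(0 + 55276) = 1/55276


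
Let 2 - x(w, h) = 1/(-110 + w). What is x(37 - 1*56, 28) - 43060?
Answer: -5554481/129 ≈ -43058.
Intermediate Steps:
x(w, h) = 2 - 1/(-110 + w)
x(37 - 1*56, 28) - 43060 = (-221 + 2*(37 - 1*56))/(-110 + (37 - 1*56)) - 43060 = (-221 + 2*(37 - 56))/(-110 + (37 - 56)) - 43060 = (-221 + 2*(-19))/(-110 - 19) - 43060 = (-221 - 38)/(-129) - 43060 = -1/129*(-259) - 43060 = 259/129 - 43060 = -5554481/129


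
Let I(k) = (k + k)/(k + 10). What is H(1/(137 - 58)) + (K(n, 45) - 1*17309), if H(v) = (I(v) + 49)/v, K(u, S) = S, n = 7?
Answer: -10593705/791 ≈ -13393.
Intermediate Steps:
I(k) = 2*k/(10 + k) (I(k) = (2*k)/(10 + k) = 2*k/(10 + k))
H(v) = (49 + 2*v/(10 + v))/v (H(v) = (2*v/(10 + v) + 49)/v = (49 + 2*v/(10 + v))/v)
H(1/(137 - 58)) + (K(n, 45) - 1*17309) = (490 + 51/(137 - 58))/((1/(137 - 58))*(10 + 1/(137 - 58))) + (45 - 1*17309) = (490 + 51/79)/((1/79)*(10 + 1/79)) + (45 - 17309) = (490 + 51*(1/79))/((1/79)*(10 + 1/79)) - 17264 = 79*(490 + 51/79)/(791/79) - 17264 = 79*(79/791)*(38761/79) - 17264 = 3062119/791 - 17264 = -10593705/791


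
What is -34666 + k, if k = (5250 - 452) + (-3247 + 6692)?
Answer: -26423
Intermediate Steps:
k = 8243 (k = 4798 + 3445 = 8243)
-34666 + k = -34666 + 8243 = -26423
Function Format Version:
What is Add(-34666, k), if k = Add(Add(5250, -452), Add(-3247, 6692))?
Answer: -26423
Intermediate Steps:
k = 8243 (k = Add(4798, 3445) = 8243)
Add(-34666, k) = Add(-34666, 8243) = -26423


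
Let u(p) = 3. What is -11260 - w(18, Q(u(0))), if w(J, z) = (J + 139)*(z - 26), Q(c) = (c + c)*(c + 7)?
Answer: -16598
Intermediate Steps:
Q(c) = 2*c*(7 + c) (Q(c) = (2*c)*(7 + c) = 2*c*(7 + c))
w(J, z) = (-26 + z)*(139 + J) (w(J, z) = (139 + J)*(-26 + z) = (-26 + z)*(139 + J))
-11260 - w(18, Q(u(0))) = -11260 - (-3614 - 26*18 + 139*(2*3*(7 + 3)) + 18*(2*3*(7 + 3))) = -11260 - (-3614 - 468 + 139*(2*3*10) + 18*(2*3*10)) = -11260 - (-3614 - 468 + 139*60 + 18*60) = -11260 - (-3614 - 468 + 8340 + 1080) = -11260 - 1*5338 = -11260 - 5338 = -16598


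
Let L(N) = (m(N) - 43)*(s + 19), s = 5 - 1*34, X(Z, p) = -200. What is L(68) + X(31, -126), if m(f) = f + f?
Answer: -1130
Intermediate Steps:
m(f) = 2*f
s = -29 (s = 5 - 34 = -29)
L(N) = 430 - 20*N (L(N) = (2*N - 43)*(-29 + 19) = (-43 + 2*N)*(-10) = 430 - 20*N)
L(68) + X(31, -126) = (430 - 20*68) - 200 = (430 - 1360) - 200 = -930 - 200 = -1130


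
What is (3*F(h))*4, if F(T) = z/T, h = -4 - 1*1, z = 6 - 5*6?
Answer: 288/5 ≈ 57.600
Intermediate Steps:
z = -24 (z = 6 - 30 = -24)
h = -5 (h = -4 - 1 = -5)
F(T) = -24/T
(3*F(h))*4 = (3*(-24/(-5)))*4 = (3*(-24*(-1/5)))*4 = (3*(24/5))*4 = (72/5)*4 = 288/5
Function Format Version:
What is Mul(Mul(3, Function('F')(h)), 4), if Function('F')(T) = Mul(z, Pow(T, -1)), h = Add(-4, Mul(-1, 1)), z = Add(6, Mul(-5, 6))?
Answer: Rational(288, 5) ≈ 57.600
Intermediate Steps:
z = -24 (z = Add(6, -30) = -24)
h = -5 (h = Add(-4, -1) = -5)
Function('F')(T) = Mul(-24, Pow(T, -1))
Mul(Mul(3, Function('F')(h)), 4) = Mul(Mul(3, Mul(-24, Pow(-5, -1))), 4) = Mul(Mul(3, Mul(-24, Rational(-1, 5))), 4) = Mul(Mul(3, Rational(24, 5)), 4) = Mul(Rational(72, 5), 4) = Rational(288, 5)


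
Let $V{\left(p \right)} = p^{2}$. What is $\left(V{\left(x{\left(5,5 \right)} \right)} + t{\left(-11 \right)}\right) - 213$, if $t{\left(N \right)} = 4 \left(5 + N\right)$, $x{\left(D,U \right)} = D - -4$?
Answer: $-156$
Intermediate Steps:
$x{\left(D,U \right)} = 4 + D$ ($x{\left(D,U \right)} = D + 4 = 4 + D$)
$t{\left(N \right)} = 20 + 4 N$
$\left(V{\left(x{\left(5,5 \right)} \right)} + t{\left(-11 \right)}\right) - 213 = \left(\left(4 + 5\right)^{2} + \left(20 + 4 \left(-11\right)\right)\right) - 213 = \left(9^{2} + \left(20 - 44\right)\right) - 213 = \left(81 - 24\right) - 213 = 57 - 213 = -156$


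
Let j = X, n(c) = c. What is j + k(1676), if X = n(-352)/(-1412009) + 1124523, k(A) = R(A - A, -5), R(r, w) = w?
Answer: 1587829537014/1412009 ≈ 1.1245e+6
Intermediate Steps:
k(A) = -5
X = 1587836597059/1412009 (X = -352/(-1412009) + 1124523 = -352*(-1/1412009) + 1124523 = 352/1412009 + 1124523 = 1587836597059/1412009 ≈ 1.1245e+6)
j = 1587836597059/1412009 ≈ 1.1245e+6
j + k(1676) = 1587836597059/1412009 - 5 = 1587829537014/1412009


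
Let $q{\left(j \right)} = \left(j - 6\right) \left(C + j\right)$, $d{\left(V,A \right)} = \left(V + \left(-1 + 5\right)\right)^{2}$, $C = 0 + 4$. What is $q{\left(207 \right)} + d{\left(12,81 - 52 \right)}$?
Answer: $42667$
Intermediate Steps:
$C = 4$
$d{\left(V,A \right)} = \left(4 + V\right)^{2}$ ($d{\left(V,A \right)} = \left(V + 4\right)^{2} = \left(4 + V\right)^{2}$)
$q{\left(j \right)} = \left(-6 + j\right) \left(4 + j\right)$ ($q{\left(j \right)} = \left(j - 6\right) \left(4 + j\right) = \left(-6 + j\right) \left(4 + j\right)$)
$q{\left(207 \right)} + d{\left(12,81 - 52 \right)} = \left(-24 + 207^{2} - 414\right) + \left(4 + 12\right)^{2} = \left(-24 + 42849 - 414\right) + 16^{2} = 42411 + 256 = 42667$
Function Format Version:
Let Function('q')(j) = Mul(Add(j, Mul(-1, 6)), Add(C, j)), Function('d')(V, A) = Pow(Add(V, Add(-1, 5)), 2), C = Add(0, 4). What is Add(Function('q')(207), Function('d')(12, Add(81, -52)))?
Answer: 42667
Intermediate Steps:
C = 4
Function('d')(V, A) = Pow(Add(4, V), 2) (Function('d')(V, A) = Pow(Add(V, 4), 2) = Pow(Add(4, V), 2))
Function('q')(j) = Mul(Add(-6, j), Add(4, j)) (Function('q')(j) = Mul(Add(j, Mul(-1, 6)), Add(4, j)) = Mul(Add(j, -6), Add(4, j)) = Mul(Add(-6, j), Add(4, j)))
Add(Function('q')(207), Function('d')(12, Add(81, -52))) = Add(Add(-24, Pow(207, 2), Mul(-2, 207)), Pow(Add(4, 12), 2)) = Add(Add(-24, 42849, -414), Pow(16, 2)) = Add(42411, 256) = 42667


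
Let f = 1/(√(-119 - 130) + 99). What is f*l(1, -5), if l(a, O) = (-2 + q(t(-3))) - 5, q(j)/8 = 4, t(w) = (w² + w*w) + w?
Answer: 33/134 - I*√249/402 ≈ 0.24627 - 0.039253*I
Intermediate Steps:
t(w) = w + 2*w² (t(w) = (w² + w²) + w = 2*w² + w = w + 2*w²)
q(j) = 32 (q(j) = 8*4 = 32)
l(a, O) = 25 (l(a, O) = (-2 + 32) - 5 = 30 - 5 = 25)
f = 1/(99 + I*√249) (f = 1/(√(-249) + 99) = 1/(I*√249 + 99) = 1/(99 + I*√249) ≈ 0.0098507 - 0.0015701*I)
f*l(1, -5) = (33/3350 - I*√249/10050)*25 = 33/134 - I*√249/402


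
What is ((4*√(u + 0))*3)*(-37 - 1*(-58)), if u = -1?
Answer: 252*I ≈ 252.0*I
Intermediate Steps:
((4*√(u + 0))*3)*(-37 - 1*(-58)) = ((4*√(-1 + 0))*3)*(-37 - 1*(-58)) = ((4*√(-1))*3)*(-37 + 58) = ((4*I)*3)*21 = (12*I)*21 = 252*I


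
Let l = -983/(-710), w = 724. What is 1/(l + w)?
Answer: 710/515023 ≈ 0.0013786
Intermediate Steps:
l = 983/710 (l = -983*(-1/710) = 983/710 ≈ 1.3845)
1/(l + w) = 1/(983/710 + 724) = 1/(515023/710) = 710/515023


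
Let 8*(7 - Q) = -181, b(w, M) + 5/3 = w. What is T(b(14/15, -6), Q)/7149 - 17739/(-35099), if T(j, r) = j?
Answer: 1901855576/3763841265 ≈ 0.50530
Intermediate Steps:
b(w, M) = -5/3 + w
Q = 237/8 (Q = 7 - ⅛*(-181) = 7 + 181/8 = 237/8 ≈ 29.625)
T(b(14/15, -6), Q)/7149 - 17739/(-35099) = (-5/3 + 14/15)/7149 - 17739/(-35099) = (-5/3 + 14*(1/15))*(1/7149) - 17739*(-1/35099) = (-5/3 + 14/15)*(1/7149) + 17739/35099 = -11/15*1/7149 + 17739/35099 = -11/107235 + 17739/35099 = 1901855576/3763841265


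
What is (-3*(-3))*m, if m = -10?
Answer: -90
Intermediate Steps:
(-3*(-3))*m = -3*(-3)*(-10) = 9*(-10) = -90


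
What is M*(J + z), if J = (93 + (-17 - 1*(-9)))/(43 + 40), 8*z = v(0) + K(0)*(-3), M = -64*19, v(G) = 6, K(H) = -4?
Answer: -330448/83 ≈ -3981.3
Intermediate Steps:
M = -1216
z = 9/4 (z = (6 - 4*(-3))/8 = (6 + 12)/8 = (1/8)*18 = 9/4 ≈ 2.2500)
J = 85/83 (J = (93 + (-17 + 9))/83 = (93 - 8)*(1/83) = 85*(1/83) = 85/83 ≈ 1.0241)
M*(J + z) = -1216*(85/83 + 9/4) = -1216*1087/332 = -330448/83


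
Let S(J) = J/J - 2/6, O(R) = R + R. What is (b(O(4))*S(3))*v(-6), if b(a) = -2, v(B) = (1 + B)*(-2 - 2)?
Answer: -80/3 ≈ -26.667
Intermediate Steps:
O(R) = 2*R
v(B) = -4 - 4*B (v(B) = (1 + B)*(-4) = -4 - 4*B)
S(J) = ⅔ (S(J) = 1 - 2*⅙ = 1 - ⅓ = ⅔)
(b(O(4))*S(3))*v(-6) = (-2*⅔)*(-4 - 4*(-6)) = -4*(-4 + 24)/3 = -4/3*20 = -80/3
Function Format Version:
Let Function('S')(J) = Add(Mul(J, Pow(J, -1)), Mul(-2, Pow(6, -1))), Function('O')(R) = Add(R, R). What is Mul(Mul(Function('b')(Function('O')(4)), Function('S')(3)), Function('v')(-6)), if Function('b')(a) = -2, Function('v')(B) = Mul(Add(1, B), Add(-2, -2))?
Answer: Rational(-80, 3) ≈ -26.667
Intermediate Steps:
Function('O')(R) = Mul(2, R)
Function('v')(B) = Add(-4, Mul(-4, B)) (Function('v')(B) = Mul(Add(1, B), -4) = Add(-4, Mul(-4, B)))
Function('S')(J) = Rational(2, 3) (Function('S')(J) = Add(1, Mul(-2, Rational(1, 6))) = Add(1, Rational(-1, 3)) = Rational(2, 3))
Mul(Mul(Function('b')(Function('O')(4)), Function('S')(3)), Function('v')(-6)) = Mul(Mul(-2, Rational(2, 3)), Add(-4, Mul(-4, -6))) = Mul(Rational(-4, 3), Add(-4, 24)) = Mul(Rational(-4, 3), 20) = Rational(-80, 3)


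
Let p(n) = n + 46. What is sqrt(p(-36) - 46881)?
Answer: I*sqrt(46871) ≈ 216.5*I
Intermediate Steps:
p(n) = 46 + n
sqrt(p(-36) - 46881) = sqrt((46 - 36) - 46881) = sqrt(10 - 46881) = sqrt(-46871) = I*sqrt(46871)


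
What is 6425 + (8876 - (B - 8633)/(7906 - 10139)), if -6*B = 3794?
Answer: 102473603/6699 ≈ 15297.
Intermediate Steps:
B = -1897/3 (B = -⅙*3794 = -1897/3 ≈ -632.33)
6425 + (8876 - (B - 8633)/(7906 - 10139)) = 6425 + (8876 - (-1897/3 - 8633)/(7906 - 10139)) = 6425 + (8876 - (-27796)/(3*(-2233))) = 6425 + (8876 - (-27796)*(-1)/(3*2233)) = 6425 + (8876 - 1*27796/6699) = 6425 + (8876 - 27796/6699) = 6425 + 59432528/6699 = 102473603/6699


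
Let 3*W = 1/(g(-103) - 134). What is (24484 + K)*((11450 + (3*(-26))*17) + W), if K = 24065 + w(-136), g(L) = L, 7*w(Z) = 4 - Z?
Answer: 349607578747/711 ≈ 4.9171e+8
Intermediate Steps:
w(Z) = 4/7 - Z/7 (w(Z) = (4 - Z)/7 = 4/7 - Z/7)
K = 24085 (K = 24065 + (4/7 - ⅐*(-136)) = 24065 + (4/7 + 136/7) = 24065 + 20 = 24085)
W = -1/711 (W = 1/(3*(-103 - 134)) = (⅓)/(-237) = (⅓)*(-1/237) = -1/711 ≈ -0.0014065)
(24484 + K)*((11450 + (3*(-26))*17) + W) = (24484 + 24085)*((11450 + (3*(-26))*17) - 1/711) = 48569*((11450 - 78*17) - 1/711) = 48569*((11450 - 1326) - 1/711) = 48569*(10124 - 1/711) = 48569*(7198163/711) = 349607578747/711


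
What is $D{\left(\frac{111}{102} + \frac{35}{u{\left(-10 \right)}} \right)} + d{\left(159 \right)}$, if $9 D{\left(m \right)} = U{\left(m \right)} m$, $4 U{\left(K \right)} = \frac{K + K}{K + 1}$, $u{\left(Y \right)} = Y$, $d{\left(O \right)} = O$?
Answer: $\frac{1166015}{7344} \approx 158.77$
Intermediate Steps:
$U{\left(K \right)} = \frac{K}{2 \left(1 + K\right)}$ ($U{\left(K \right)} = \frac{\left(K + K\right) \frac{1}{K + 1}}{4} = \frac{2 K \frac{1}{1 + K}}{4} = \frac{K}{2 \left(1 + K\right)}$)
$D{\left(m \right)} = \frac{m^{2}}{18 \left(1 + m\right)}$ ($D{\left(m \right)} = \frac{\frac{m}{2 \left(1 + m\right)} m}{9} = \frac{\frac{1}{2} m^{2} \frac{1}{1 + m}}{9} = \frac{m^{2}}{18 \left(1 + m\right)}$)
$D{\left(\frac{111}{102} + \frac{35}{u{\left(-10 \right)}} \right)} + d{\left(159 \right)} = \frac{\left(\frac{111}{102} + \frac{35}{-10}\right)^{2}}{18 \left(1 + \left(\frac{111}{102} + \frac{35}{-10}\right)\right)} + 159 = \frac{\left(111 \cdot \frac{1}{102} + 35 \left(- \frac{1}{10}\right)\right)^{2}}{18 \left(1 + \left(111 \cdot \frac{1}{102} + 35 \left(- \frac{1}{10}\right)\right)\right)} + 159 = \frac{\left(\frac{37}{34} - \frac{7}{2}\right)^{2}}{18 \left(1 + \left(\frac{37}{34} - \frac{7}{2}\right)\right)} + 159 = \frac{\left(- \frac{41}{17}\right)^{2}}{18 \left(1 - \frac{41}{17}\right)} + 159 = \frac{1}{18} \cdot \frac{1681}{289} \frac{1}{- \frac{24}{17}} + 159 = \frac{1}{18} \cdot \frac{1681}{289} \left(- \frac{17}{24}\right) + 159 = - \frac{1681}{7344} + 159 = \frac{1166015}{7344}$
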